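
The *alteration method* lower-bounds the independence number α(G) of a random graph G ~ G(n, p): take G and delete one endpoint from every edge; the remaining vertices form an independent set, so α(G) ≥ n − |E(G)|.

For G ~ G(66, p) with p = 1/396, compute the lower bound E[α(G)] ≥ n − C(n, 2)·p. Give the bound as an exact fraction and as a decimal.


E[|E(G)|] = C(66, 2)·p = 2145 · (1/396) = 65/12.
E[α(G)] ≥ n − E[|E(G)|] = 66 − 65/12 = 727/12.
Numerically: ≈ 60.5833.
(This is only a lower bound; the true E[α(G)] may be larger.)

E[α(G)] ≥ 727/12 ≈ 60.5833.


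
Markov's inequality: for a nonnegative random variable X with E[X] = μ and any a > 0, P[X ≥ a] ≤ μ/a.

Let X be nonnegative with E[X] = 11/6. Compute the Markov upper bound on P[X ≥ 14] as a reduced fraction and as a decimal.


μ = E[X] = 11/6, a = 14.
Markov: P[X ≥ 14] ≤ μ/a = (11/6)/14 = 11/84.
Numerically: ≈ 0.13095.
(Since a = 14 > μ = 1.83333, the bound 11/84 is < 1 and informative.)

P[X ≥ 14] ≤ 11/84 ≈ 0.13095.


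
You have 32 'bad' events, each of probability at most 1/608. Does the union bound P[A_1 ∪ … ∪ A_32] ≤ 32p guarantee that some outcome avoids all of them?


Union bound: P[∪_{i=1}^{32} A_i] ≤ Σ_i P[A_i] ≤ 32·p = 32·(1/608) = 1/19.
Numerically: 1/19 ≈ 0.053.
Is 1/19 < 1? YES.
Since P[∪ A_i] ≤ 1/19 < 1, the complement has P[∩ A_i^c] ≥ 1 − 1/19 = 18/19 > 0, so some outcome avoids every A_i.

32·p = 1/19 ≈ 0.053; existence CERTIFIED by the union bound.


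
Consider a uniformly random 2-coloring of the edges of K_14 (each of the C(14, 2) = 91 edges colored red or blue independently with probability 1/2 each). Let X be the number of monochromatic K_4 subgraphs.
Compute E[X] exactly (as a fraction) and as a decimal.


Let X = Σ_S X_S over the C(14, 4) = 1001 subsets S of size 4, where X_S = 1 if the K_4 on S is monochromatic.
For a fixed S, the K_4 on S has C(4, 2) = 6 edges. P[all 6 edges red] = (1/2)^6, and likewise for blue, so P[monochromatic] = 2·(1/2)^6 = 2^{1 − 6} = 1/32.
Summing: E[X] = C(14, 4) · 2^{1 − 6} = 1001 · 1/32 = 1001/32.
Numerically: E[X] ≈ 31.281250.

E[X] = C(14,4)·2^(1−C(4,2)) = 1001/32 ≈ 31.281250.


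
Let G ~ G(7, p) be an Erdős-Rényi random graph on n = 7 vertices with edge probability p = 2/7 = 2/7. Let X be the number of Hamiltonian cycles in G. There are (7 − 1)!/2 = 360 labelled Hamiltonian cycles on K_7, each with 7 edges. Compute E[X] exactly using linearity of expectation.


K_7 has (7 − 1)!/2 = 360 labelled Hamiltonian cycles.
For each such Hamiltonian cycle H, let X_H = 1 if all 7 edges of H are present in G. Then P[X_H = 1] = p^{7} = (2/7)^{7} = 128/823543.
By linearity: E[X] = Σ_H E[X_H] = 360 · p^{7} = 360 · 128/823543 = 46080/823543.
Numerically: E[X] ≈ 0.055953.

E[X] = 360 · (2/7)^{7} = 46080/823543 ≈ 0.055953.


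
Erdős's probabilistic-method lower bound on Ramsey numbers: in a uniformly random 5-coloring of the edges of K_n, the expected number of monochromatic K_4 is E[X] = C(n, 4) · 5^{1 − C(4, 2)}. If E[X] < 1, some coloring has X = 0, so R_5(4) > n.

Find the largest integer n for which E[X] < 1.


We need C(n, 4) · 5^{1 − 6} < 1, i.e. C(n, 4) < 5^{6 − 1} = 3125.
Check values of n near the boundary:
  n = 14: C(14, 4) = 1001; 1001 < 3125? YES
  n = 15: C(15, 4) = 1365; 1365 < 3125? YES
  n = 16: C(16, 4) = 1820; 1820 < 3125? YES
  n = 17: C(17, 4) = 2380; 2380 < 3125? YES
  n = 18: C(18, 4) = 3060; 3060 < 3125? YES
  n = 19: C(19, 4) = 3876; 3876 < 3125? NO
The largest n with C(n, 4) < 3125 is n = 18 (where E[X] = 612/625 ≈ 0.9792000). Hence R_5(4) > 18, i.e. R_5(4) ≥ 19.

Largest n = 18; hence R_5(4) > 18.


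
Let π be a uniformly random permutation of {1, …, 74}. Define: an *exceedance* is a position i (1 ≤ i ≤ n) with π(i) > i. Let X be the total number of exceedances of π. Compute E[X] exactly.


Write X = Σ_{i=1}^{74} X_i, where X_i = 1_{π(i) > i}.
For each fixed i, π(i) is uniform over {1, …, 74} (marginal of a uniform permutation), so P[π(i) > i] = (n − i)/n. Summing: Σ_{i=1}^{74} (n − i)/n = (0 + 1 + … + 73)/74 = 74(74 − 1)/(2·74) = (74 − 1)/2.
Hence E[X] = Σ_{i=1}^{74} (74 − i)/74 = 73/2 ≈ 36.500.

E[X] = 73/2 = 36.500.


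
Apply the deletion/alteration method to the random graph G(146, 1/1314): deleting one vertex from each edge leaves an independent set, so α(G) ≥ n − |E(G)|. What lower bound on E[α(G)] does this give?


E[|E(G)|] = C(146, 2)·p = 10585 · (1/1314) = 145/18.
E[α(G)] ≥ n − E[|E(G)|] = 146 − 145/18 = 2483/18.
Numerically: ≈ 137.944444.
(This is only a lower bound; the true E[α(G)] may be larger.)

E[α(G)] ≥ 2483/18 ≈ 137.944444.


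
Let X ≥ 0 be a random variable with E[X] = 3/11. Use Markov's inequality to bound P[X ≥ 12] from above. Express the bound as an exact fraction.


μ = E[X] = 3/11, a = 12.
Markov: P[X ≥ 12] ≤ μ/a = (3/11)/12 = 1/44.
Numerically: ≈ 0.023.
(Since a = 12 > μ = 0.273, the bound 1/44 is < 1 and informative.)

P[X ≥ 12] ≤ 1/44 ≈ 0.023.


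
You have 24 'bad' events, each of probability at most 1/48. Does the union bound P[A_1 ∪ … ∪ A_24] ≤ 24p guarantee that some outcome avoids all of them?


Union bound: P[∪_{i=1}^{24} A_i] ≤ Σ_i P[A_i] ≤ 24·p = 24·(1/48) = 1/2.
Numerically: 1/2 ≈ 0.500000.
Is 1/2 < 1? YES.
Since P[∪ A_i] ≤ 1/2 < 1, the complement has P[∩ A_i^c] ≥ 1 − 1/2 = 1/2 > 0, so some outcome avoids every A_i.

24·p = 1/2 ≈ 0.500000; existence CERTIFIED by the union bound.


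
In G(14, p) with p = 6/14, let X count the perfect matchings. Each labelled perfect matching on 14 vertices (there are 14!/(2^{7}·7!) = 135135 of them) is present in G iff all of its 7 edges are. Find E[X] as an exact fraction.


K_14 has 14!/(2^{7}·7!) = 135135 labelled perfect matchings.
For each such perfect matching H, let X_H = 1 if all 7 edges of H are present in G. Then P[X_H = 1] = p^{7} = (3/7)^{7} = 2187/823543.
Summing the indicators: E[X] = Σ_H E[X_H] = 135135 · p^{7} = 135135 · 2187/823543 = 42220035/117649.
Numerically: E[X] ≈ 358.86.

E[X] = 135135 · (3/7)^{7} = 42220035/117649 ≈ 358.86.


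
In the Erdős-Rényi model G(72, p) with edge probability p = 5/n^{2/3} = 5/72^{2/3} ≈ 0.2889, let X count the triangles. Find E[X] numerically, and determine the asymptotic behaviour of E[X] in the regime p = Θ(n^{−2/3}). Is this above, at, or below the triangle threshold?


Number of potential triangles: C(72, 3) = 59640.
Each occurs with probability p³ ≈ (0.2889)³ ≈ 2.411265e-02.
By linearity: E[X] = C(72, 3)·p³ ≈ 59640 · 2.411265e-02 ≈ 1438.0787.
Since α = 2/3 < 1, p = c/n^{2/3} ≫ 1/n is above the triangle threshold p ~ 1/n. Asymptotically E[X] ~ (c³/6)·n^{3(1−α)} = (5³/6)·n^{1} → ∞; triangles are abundant w.h.p.

E[X] ≈ 1438.0787; in regime p = Θ(1/n^{2/3}) E[X] diverges (above the triangle threshold p ~ 1/n).


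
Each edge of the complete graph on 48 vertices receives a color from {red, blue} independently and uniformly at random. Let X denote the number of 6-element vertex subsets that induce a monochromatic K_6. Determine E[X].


Let X = Σ_S X_S over the C(48, 6) = 12271512 subsets S of size 6, where X_S = 1 if the K_6 on S is monochromatic.
For a fixed S, the K_6 on S has C(6, 2) = 15 edges. P[all 15 edges red] = (1/2)^15, and likewise for blue, so P[monochromatic] = 2·(1/2)^15 = 2^{1 − 15} = 1/16384.
By linearity of expectation: E[X] = C(48, 6) · 2^{1 − 15} = 12271512 · 1/16384 = 1533939/2048.
Numerically: E[X] ≈ 748.993652.

E[X] = C(48,6)·2^(1−C(6,2)) = 1533939/2048 ≈ 748.993652.


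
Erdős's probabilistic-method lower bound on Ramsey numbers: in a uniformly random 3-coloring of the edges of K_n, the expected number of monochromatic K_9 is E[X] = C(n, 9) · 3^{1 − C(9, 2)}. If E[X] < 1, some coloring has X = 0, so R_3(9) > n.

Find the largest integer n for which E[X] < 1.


We need C(n, 9) · 3^{1 − 36} < 1, i.e. C(n, 9) < 3^{36 − 1} = 50031545098999707.
Check values of n near the boundary:
  n = 295: C(295, 9) = 41221140106119260; 41221140106119260 < 50031545098999707? YES
  n = 296: C(296, 9) = 42513789098994080; 42513789098994080 < 50031545098999707? YES
  n = 297: C(297, 9) = 43842345008337645; 43842345008337645 < 50031545098999707? YES
  n = 298: C(298, 9) = 45207677551849890; 45207677551849890 < 50031545098999707? YES
  n = 299: C(299, 9) = 46610674441390059; 46610674441390059 < 50031545098999707? YES
  n = 300: C(300, 9) = 48052241692154700; 48052241692154700 < 50031545098999707? YES
  n = 301: C(301, 9) = 49533303936090975; 49533303936090975 < 50031545098999707? YES
  n = 302: C(302, 9) = 51054804739588650; 51054804739588650 < 50031545098999707? NO
  n = 303: C(303, 9) = 52617706925494425; 52617706925494425 < 50031545098999707? NO
  n = 304: C(304, 9) = 54222992899492560; 54222992899492560 < 50031545098999707? NO
The largest n with C(n, 9) < 50031545098999707 is n = 301 (where E[X] = 16511101312030325/16677181699666569 ≈ 0.990041). Hence R_3(9) > 301, i.e. R_3(9) ≥ 302.

Largest n = 301; hence R_3(9) > 301.


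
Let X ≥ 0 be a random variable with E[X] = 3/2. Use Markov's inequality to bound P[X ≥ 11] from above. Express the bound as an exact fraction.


μ = E[X] = 3/2, a = 11.
Markov: P[X ≥ 11] ≤ μ/a = (3/2)/11 = 3/22.
Numerically: ≈ 0.136364.
(Since a = 11 > μ = 1.500000, the bound 3/22 is < 1 and informative.)

P[X ≥ 11] ≤ 3/22 ≈ 0.136364.


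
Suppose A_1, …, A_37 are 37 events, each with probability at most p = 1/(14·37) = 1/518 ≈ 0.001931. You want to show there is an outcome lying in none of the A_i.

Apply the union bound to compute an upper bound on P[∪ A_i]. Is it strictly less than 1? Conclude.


Union bound: P[∪_{i=1}^{37} A_i] ≤ Σ_i P[A_i] ≤ 37·p = 37·(1/518) = 1/14.
Numerically: 1/14 ≈ 0.071429.
Is 1/14 < 1? YES.
Since P[∪ A_i] ≤ 1/14 < 1, the complement has P[∩ A_i^c] ≥ 1 − 1/14 = 13/14 > 0, so some outcome avoids every A_i.

37·p = 1/14 ≈ 0.071429; existence CERTIFIED by the union bound.


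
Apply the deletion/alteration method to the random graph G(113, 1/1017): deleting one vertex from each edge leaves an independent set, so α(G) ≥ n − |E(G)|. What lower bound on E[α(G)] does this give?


E[|E(G)|] = C(113, 2)·p = 6328 · (1/1017) = 56/9.
E[α(G)] ≥ n − E[|E(G)|] = 113 − 56/9 = 961/9.
Numerically: ≈ 106.777778.
(This is only a lower bound; the true E[α(G)] may be larger.)

E[α(G)] ≥ 961/9 ≈ 106.777778.


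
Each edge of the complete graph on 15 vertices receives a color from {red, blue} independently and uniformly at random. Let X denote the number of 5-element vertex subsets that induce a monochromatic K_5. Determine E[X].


Let X = Σ_S X_S over the C(15, 5) = 3003 subsets S of size 5, where X_S = 1 if the K_5 on S is monochromatic.
For a fixed S, the K_5 on S has C(5, 2) = 10 edges. P[all 10 edges red] = (1/2)^10, and likewise for blue, so P[monochromatic] = 2·(1/2)^10 = 2^{1 − 10} = 1/512.
Summing: E[X] = C(15, 5) · 2^{1 − 10} = 3003 · 1/512 = 3003/512.
Numerically: E[X] ≈ 5.8652.

E[X] = C(15,5)·2^(1−C(5,2)) = 3003/512 ≈ 5.8652.


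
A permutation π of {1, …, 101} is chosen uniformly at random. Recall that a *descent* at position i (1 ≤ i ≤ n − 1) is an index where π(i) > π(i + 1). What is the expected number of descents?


Write X = Σ X_I over i = 1, …, 100, with X_I the indicator of one descent.
There are 100 indicators.
For each fixed i, the pair (π(i), π(i+1)) is a uniformly random ordered pair of distinct values from {1, …, 101}; by symmetry P[π(i) > π(i+1)] = 1/2.
By linearity: E[X] = 100 · (1/2) = (101 − 1) · (1/2) = 50 ≈ 50.00000.

E[X] = 50 = 50.00000.


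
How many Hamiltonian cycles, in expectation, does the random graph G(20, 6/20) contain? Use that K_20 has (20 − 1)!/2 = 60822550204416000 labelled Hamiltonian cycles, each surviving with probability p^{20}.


K_20 has (20 − 1)!/2 = 60822550204416000 labelled Hamiltonian cycles.
For each such Hamiltonian cycle H, let X_H = 1 if all 20 edges of H are present in G. Then P[X_H = 1] = p^{20} = (3/10)^{20} = 3486784401/100000000000000000000.
Summing the indicators: E[X] = Σ_H E[X_H] = 60822550204416000 · p^{20} = 60822550204416000 · 3486784401/100000000000000000000 = 51776152168407487821/24414062500000.
Numerically: E[X] ≈ 2.12075e+06.

E[X] = 60822550204416000 · (3/10)^{20} = 51776152168407487821/24414062500000 ≈ 2.12075e+06.


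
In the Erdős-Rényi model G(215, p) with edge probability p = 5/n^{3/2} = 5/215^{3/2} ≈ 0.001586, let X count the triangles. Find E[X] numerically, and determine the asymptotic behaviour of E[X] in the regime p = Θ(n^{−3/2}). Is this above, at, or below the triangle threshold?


Number of potential triangles: C(215, 3) = 1633355.
Each occurs with probability p³ ≈ (0.001586)³ ≈ 3.989670e-09.
By linearity: E[X] = C(215, 3)·p³ ≈ 1633355 · 3.989670e-09 ≈ 0.0065.
Since α = 3/2 > 1, p = c/n^{3/2} = o(1/n) is below the triangle threshold p ~ 1/n. Asymptotically E[X] ~ (c³/6)·n^{3(1−α)} = (5³/6)·n^{-1.5} → 0, so by Markov's inequality G has no triangles w.h.p.

E[X] ≈ 0.0065; in regime p = Θ(1/n^{3/2}) E[X] tends to 0 (below the triangle threshold p ~ 1/n).


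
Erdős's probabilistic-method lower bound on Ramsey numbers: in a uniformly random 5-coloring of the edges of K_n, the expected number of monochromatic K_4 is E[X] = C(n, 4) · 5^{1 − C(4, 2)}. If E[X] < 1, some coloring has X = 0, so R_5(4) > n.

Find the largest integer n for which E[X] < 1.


We need C(n, 4) · 5^{1 − 6} < 1, i.e. C(n, 4) < 5^{6 − 1} = 3125.
Check values of n near the boundary:
  n = 15: C(15, 4) = 1365; 1365 < 3125? YES
  n = 16: C(16, 4) = 1820; 1820 < 3125? YES
  n = 17: C(17, 4) = 2380; 2380 < 3125? YES
  n = 18: C(18, 4) = 3060; 3060 < 3125? YES
  n = 19: C(19, 4) = 3876; 3876 < 3125? NO
  n = 20: C(20, 4) = 4845; 4845 < 3125? NO
The largest n with C(n, 4) < 3125 is n = 18 (where E[X] = 612/625 ≈ 0.9792000). Hence R_5(4) > 18, i.e. R_5(4) ≥ 19.

Largest n = 18; hence R_5(4) > 18.


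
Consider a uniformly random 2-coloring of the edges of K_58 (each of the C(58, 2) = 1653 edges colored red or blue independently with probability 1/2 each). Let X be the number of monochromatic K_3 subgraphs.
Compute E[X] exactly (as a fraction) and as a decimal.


Let X = Σ_S X_S over the C(58, 3) = 30856 subsets S of size 3, where X_S = 1 if the K_3 on S is monochromatic.
For a fixed S, the K_3 on S has C(3, 2) = 3 edges. P[all 3 edges red] = (1/2)^3, and likewise for blue, so P[monochromatic] = 2·(1/2)^3 = 2^{1 − 3} = 1/4.
Summing: E[X] = C(58, 3) · 2^{1 − 3} = 30856 · 1/4 = 7714.
Numerically: E[X] ≈ 7714.000000.

E[X] = C(58,3)·2^(1−C(3,2)) = 7714 ≈ 7714.000000.


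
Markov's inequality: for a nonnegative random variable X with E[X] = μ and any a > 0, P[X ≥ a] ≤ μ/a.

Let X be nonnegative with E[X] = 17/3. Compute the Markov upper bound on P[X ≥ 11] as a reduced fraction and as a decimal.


μ = E[X] = 17/3, a = 11.
Markov: P[X ≥ 11] ≤ μ/a = (17/3)/11 = 17/33.
Numerically: ≈ 0.5152.
(Since a = 11 > μ = 5.6667, the bound 17/33 is < 1 and informative.)

P[X ≥ 11] ≤ 17/33 ≈ 0.5152.


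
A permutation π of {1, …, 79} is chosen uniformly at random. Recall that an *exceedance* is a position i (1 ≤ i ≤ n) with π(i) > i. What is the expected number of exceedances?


Write X = Σ_{i=1}^{79} X_i, where X_i = 1_{π(i) > i}.
For each fixed i, π(i) is uniform over {1, …, 79} (marginal of a uniform permutation), so P[π(i) > i] = (n − i)/n. Summing: Σ_{i=1}^{79} (n − i)/n = (0 + 1 + … + 78)/79 = 79(79 − 1)/(2·79) = (79 − 1)/2.
Hence E[X] = Σ_{i=1}^{79} (79 − i)/79 = 39 ≈ 39.0000.

E[X] = 39 = 39.0000.


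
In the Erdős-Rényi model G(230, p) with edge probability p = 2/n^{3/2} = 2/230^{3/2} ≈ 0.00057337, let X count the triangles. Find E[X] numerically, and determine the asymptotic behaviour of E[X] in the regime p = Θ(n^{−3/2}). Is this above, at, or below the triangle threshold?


Number of potential triangles: C(230, 3) = 2001460.
Each occurs with probability p³ ≈ (0.00057337)³ ≈ 1.8850146e-10.
By linearity: E[X] = C(230, 3)·p³ ≈ 2001460 · 1.8850146e-10 ≈ 0.00038.
Since α = 3/2 > 1, p = c/n^{3/2} = o(1/n) is below the triangle threshold p ~ 1/n. Asymptotically E[X] ~ (c³/6)·n^{3(1−α)} = (2³/6)·n^{-1.5} → 0, so by Markov's inequality G has no triangles w.h.p.

E[X] ≈ 0.00038; in regime p = Θ(1/n^{3/2}) E[X] tends to 0 (below the triangle threshold p ~ 1/n).


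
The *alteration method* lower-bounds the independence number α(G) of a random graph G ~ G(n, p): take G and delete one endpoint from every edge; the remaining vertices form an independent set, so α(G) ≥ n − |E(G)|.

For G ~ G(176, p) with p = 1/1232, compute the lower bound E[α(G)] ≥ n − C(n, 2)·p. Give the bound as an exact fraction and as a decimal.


E[|E(G)|] = C(176, 2)·p = 15400 · (1/1232) = 25/2.
E[α(G)] ≥ n − E[|E(G)|] = 176 − 25/2 = 327/2.
Numerically: ≈ 163.500.
(This is only a lower bound; the true E[α(G)] may be larger.)

E[α(G)] ≥ 327/2 ≈ 163.500.


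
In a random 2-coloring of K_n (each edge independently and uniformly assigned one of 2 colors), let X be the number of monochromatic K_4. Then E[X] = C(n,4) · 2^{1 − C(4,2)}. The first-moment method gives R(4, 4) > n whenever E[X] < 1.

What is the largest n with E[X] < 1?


We need C(n, 4) · 2^{1 − 6} < 1, i.e. C(n, 4) < 2^{6 − 1} = 32.
Check values of n near the boundary:
  n = 4: C(4, 4) = 1; 1 < 32? YES
  n = 5: C(5, 4) = 5; 5 < 32? YES
  n = 6: C(6, 4) = 15; 15 < 32? YES
  n = 7: C(7, 4) = 35; 35 < 32? NO
  n = 8: C(8, 4) = 70; 70 < 32? NO
  n = 9: C(9, 4) = 126; 126 < 32? NO
The largest n with C(n, 4) < 32 is n = 6 (where E[X] = 15/32 ≈ 0.4687500). Hence R(4, 4) > 6, i.e. R(4, 4) ≥ 7.

Largest n = 6; hence R(4, 4) > 6.


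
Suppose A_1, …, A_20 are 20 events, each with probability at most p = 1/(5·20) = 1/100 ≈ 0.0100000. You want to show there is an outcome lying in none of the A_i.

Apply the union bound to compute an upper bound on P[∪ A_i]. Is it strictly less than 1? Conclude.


Union bound: P[∪_{i=1}^{20} A_i] ≤ Σ_i P[A_i] ≤ 20·p = 20·(1/100) = 1/5.
Numerically: 1/5 ≈ 0.2000000.
Is 1/5 < 1? YES.
Since P[∪ A_i] ≤ 1/5 < 1, the complement has P[∩ A_i^c] ≥ 1 − 1/5 = 4/5 > 0, so some outcome avoids every A_i.

20·p = 1/5 ≈ 0.2000000; existence CERTIFIED by the union bound.


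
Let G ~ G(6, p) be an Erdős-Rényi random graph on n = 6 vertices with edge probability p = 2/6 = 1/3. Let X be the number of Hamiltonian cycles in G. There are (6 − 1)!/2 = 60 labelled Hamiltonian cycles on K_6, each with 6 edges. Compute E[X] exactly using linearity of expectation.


K_6 has (6 − 1)!/2 = 60 labelled Hamiltonian cycles.
For each such Hamiltonian cycle H, let X_H = 1 if all 6 edges of H are present in G. Then P[X_H = 1] = p^{6} = (1/3)^{6} = 1/729.
By linearity: E[X] = Σ_H E[X_H] = 60 · p^{6} = 60 · 1/729 = 20/243.
Numerically: E[X] ≈ 0.0823.

E[X] = 60 · (1/3)^{6} = 20/243 ≈ 0.0823.


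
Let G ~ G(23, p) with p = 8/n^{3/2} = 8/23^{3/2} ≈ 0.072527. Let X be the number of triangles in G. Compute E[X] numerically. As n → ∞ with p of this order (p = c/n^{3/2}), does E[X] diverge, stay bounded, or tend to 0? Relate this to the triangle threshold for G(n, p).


Number of potential triangles: C(23, 3) = 1771.
Each occurs with probability p³ ≈ (0.072527)³ ≈ 3.8150014e-04.
By linearity: E[X] = C(23, 3)·p³ ≈ 1771 · 3.8150014e-04 ≈ 0.67564.
Since α = 3/2 > 1, p = c/n^{3/2} = o(1/n) is below the triangle threshold p ~ 1/n. Asymptotically E[X] ~ (c³/6)·n^{3(1−α)} = (8³/6)·n^{-1.5} → 0, so by Markov's inequality G has no triangles w.h.p.

E[X] ≈ 0.67564; in regime p = Θ(1/n^{3/2}) E[X] tends to 0 (below the triangle threshold p ~ 1/n).


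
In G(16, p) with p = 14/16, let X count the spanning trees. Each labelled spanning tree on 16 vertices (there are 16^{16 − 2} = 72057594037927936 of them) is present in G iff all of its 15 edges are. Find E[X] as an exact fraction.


K_16 has 16^{16 − 2} = 72057594037927936 labelled spanning trees.
For each such spanning tree H, let X_H = 1 if all 15 edges of H are present in G. Then P[X_H = 1] = p^{15} = (7/8)^{15} = 4747561509943/35184372088832.
By linearity of expectation: E[X] = Σ_H E[X_H] = 72057594037927936 · p^{15} = 72057594037927936 · 4747561509943/35184372088832 = 9723005972363264.
Numerically: E[X] ≈ 9.72e+15.

E[X] = 72057594037927936 · (7/8)^{15} = 9723005972363264 ≈ 9.72e+15.


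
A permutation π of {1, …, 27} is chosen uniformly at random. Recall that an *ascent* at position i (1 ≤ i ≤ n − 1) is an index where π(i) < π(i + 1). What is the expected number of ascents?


Write X = Σ X_I over i = 1, …, 26, with X_I the indicator of one ascent.
There are 26 indicators.
For each fixed i, the pair (π(i), π(i+1)) is a uniformly random ordered pair of distinct values from {1, …, 27}; by symmetry P[π(i) < π(i+1)] = 1/2.
By linearity: E[X] = 26 · (1/2) = (27 − 1) · (1/2) = 13 ≈ 13.000000.

E[X] = 13 = 13.000000.


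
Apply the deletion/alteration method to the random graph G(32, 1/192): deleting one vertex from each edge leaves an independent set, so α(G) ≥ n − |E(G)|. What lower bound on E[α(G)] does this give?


E[|E(G)|] = C(32, 2)·p = 496 · (1/192) = 31/12.
E[α(G)] ≥ n − E[|E(G)|] = 32 − 31/12 = 353/12.
Numerically: ≈ 29.416667.
(This is only a lower bound; the true E[α(G)] may be larger.)

E[α(G)] ≥ 353/12 ≈ 29.416667.


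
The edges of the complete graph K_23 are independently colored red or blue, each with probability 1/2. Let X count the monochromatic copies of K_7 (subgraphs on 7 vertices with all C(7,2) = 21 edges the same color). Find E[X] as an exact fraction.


Let X = Σ_S X_S over the C(23, 7) = 245157 subsets S of size 7, where X_S = 1 if the K_7 on S is monochromatic.
For a fixed S, the K_7 on S has C(7, 2) = 21 edges. P[all 21 edges red] = (1/2)^21, and likewise for blue, so P[monochromatic] = 2·(1/2)^21 = 2^{1 − 21} = 1/1048576.
By linearity: E[X] = C(23, 7) · 2^{1 − 21} = 245157 · 1/1048576 = 245157/1048576.
Numerically: E[X] ≈ 0.234.

E[X] = C(23,7)·2^(1−C(7,2)) = 245157/1048576 ≈ 0.234.


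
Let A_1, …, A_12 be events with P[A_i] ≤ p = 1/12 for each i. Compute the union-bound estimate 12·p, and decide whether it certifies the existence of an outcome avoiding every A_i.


Union bound: P[∪_{i=1}^{12} A_i] ≤ Σ_i P[A_i] ≤ 12·p = 12·(1/12) = 1.
Numerically: 1 ≈ 1.000000.
Is 1 < 1? NO.
Since the bound 1 is ≥ 1, the union bound is uninformative here; it does NOT by itself certify existence.

12·p = 1 ≈ 1.000000; existence NOT certified by the union bound.


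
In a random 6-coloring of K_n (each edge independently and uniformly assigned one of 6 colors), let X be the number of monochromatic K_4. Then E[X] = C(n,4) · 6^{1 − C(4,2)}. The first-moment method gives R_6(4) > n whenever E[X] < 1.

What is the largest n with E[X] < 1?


We need C(n, 4) · 6^{1 − 6} < 1, i.e. C(n, 4) < 6^{6 − 1} = 7776.
Check values of n near the boundary:
  n = 16: C(16, 4) = 1820; 1820 < 7776? YES
  n = 17: C(17, 4) = 2380; 2380 < 7776? YES
  n = 18: C(18, 4) = 3060; 3060 < 7776? YES
  n = 19: C(19, 4) = 3876; 3876 < 7776? YES
  n = 20: C(20, 4) = 4845; 4845 < 7776? YES
  n = 21: C(21, 4) = 5985; 5985 < 7776? YES
  n = 22: C(22, 4) = 7315; 7315 < 7776? YES
  n = 23: C(23, 4) = 8855; 8855 < 7776? NO
  n = 24: C(24, 4) = 10626; 10626 < 7776? NO
The largest n with C(n, 4) < 7776 is n = 22 (where E[X] = 7315/7776 ≈ 0.9407). Hence R_6(4) > 22, i.e. R_6(4) ≥ 23.

Largest n = 22; hence R_6(4) > 22.


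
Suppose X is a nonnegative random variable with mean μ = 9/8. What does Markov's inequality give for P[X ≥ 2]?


μ = E[X] = 9/8, a = 2.
Markov: P[X ≥ 2] ≤ μ/a = (9/8)/2 = 9/16.
Numerically: ≈ 0.562.
(Since a = 2 > μ = 1.125, the bound 9/16 is < 1 and informative.)

P[X ≥ 2] ≤ 9/16 ≈ 0.562.


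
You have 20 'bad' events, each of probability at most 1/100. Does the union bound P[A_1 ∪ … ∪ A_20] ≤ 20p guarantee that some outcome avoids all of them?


Union bound: P[∪_{i=1}^{20} A_i] ≤ Σ_i P[A_i] ≤ 20·p = 20·(1/100) = 1/5.
Numerically: 1/5 ≈ 0.200000.
Is 1/5 < 1? YES.
Since P[∪ A_i] ≤ 1/5 < 1, the complement has P[∩ A_i^c] ≥ 1 − 1/5 = 4/5 > 0, so some outcome avoids every A_i.

20·p = 1/5 ≈ 0.200000; existence CERTIFIED by the union bound.


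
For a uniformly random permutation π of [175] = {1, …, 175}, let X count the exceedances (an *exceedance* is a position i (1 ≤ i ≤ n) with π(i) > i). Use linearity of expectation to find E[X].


Write X = Σ_{i=1}^{175} X_i, where X_i = 1_{π(i) > i}.
For each fixed i, π(i) is uniform over {1, …, 175} (marginal of a uniform permutation), so P[π(i) > i] = (n − i)/n. Summing: Σ_{i=1}^{175} (n − i)/n = (0 + 1 + … + 174)/175 = 175(175 − 1)/(2·175) = (175 − 1)/2.
Hence E[X] = Σ_{i=1}^{175} (175 − i)/175 = 87 ≈ 87.00000.

E[X] = 87 = 87.00000.


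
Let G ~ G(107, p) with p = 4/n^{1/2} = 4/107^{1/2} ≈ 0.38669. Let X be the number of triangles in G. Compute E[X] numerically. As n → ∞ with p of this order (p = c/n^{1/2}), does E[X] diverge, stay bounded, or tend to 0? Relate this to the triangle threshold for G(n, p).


Number of potential triangles: C(107, 3) = 198485.
Each occurs with probability p³ ≈ (0.38669)³ ≈ 5.7823491e-02.
By linearity: E[X] = C(107, 3)·p³ ≈ 198485 · 5.7823491e-02 ≈ 11477.09560.
Since α = 1/2 < 1, p = c/n^{1/2} ≫ 1/n is above the triangle threshold p ~ 1/n. Asymptotically E[X] ~ (c³/6)·n^{3(1−α)} = (4³/6)·n^{1.5} → ∞; triangles are abundant w.h.p.

E[X] ≈ 11477.09560; in regime p = Θ(1/n^{1/2}) E[X] diverges (above the triangle threshold p ~ 1/n).


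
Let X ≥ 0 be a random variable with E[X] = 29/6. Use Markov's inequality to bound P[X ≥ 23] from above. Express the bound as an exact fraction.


μ = E[X] = 29/6, a = 23.
Markov: P[X ≥ 23] ≤ μ/a = (29/6)/23 = 29/138.
Numerically: ≈ 0.210.
(Since a = 23 > μ = 4.833, the bound 29/138 is < 1 and informative.)

P[X ≥ 23] ≤ 29/138 ≈ 0.210.


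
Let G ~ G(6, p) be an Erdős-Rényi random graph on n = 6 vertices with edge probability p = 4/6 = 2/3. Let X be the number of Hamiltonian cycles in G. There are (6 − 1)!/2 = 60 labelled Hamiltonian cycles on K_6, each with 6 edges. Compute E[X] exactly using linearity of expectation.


K_6 has (6 − 1)!/2 = 60 labelled Hamiltonian cycles.
For each such Hamiltonian cycle H, let X_H = 1 if all 6 edges of H are present in G. Then P[X_H = 1] = p^{6} = (2/3)^{6} = 64/729.
Summing the indicators: E[X] = Σ_H E[X_H] = 60 · p^{6} = 60 · 64/729 = 1280/243.
Numerically: E[X] ≈ 5.267.

E[X] = 60 · (2/3)^{6} = 1280/243 ≈ 5.267.


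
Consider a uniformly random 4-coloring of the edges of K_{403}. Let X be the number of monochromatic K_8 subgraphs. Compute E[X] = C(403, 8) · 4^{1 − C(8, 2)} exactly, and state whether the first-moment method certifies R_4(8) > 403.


E[X] = C(403, 8) · 4^{1 − 28} = 16090020602228430 · 4^{−27} = 16090020602228430/18014398509481984.
As a reduced fraction: E[X] = 8045010301114215/9007199254740992 ≈ 0.893176.
Is E[X] < 1? YES.
Since E[X] < 1, there exists a 4-coloring of K_{403} with no monochromatic K_8; hence R_4(8) > 403.

E[X] = 8045010301114215/9007199254740992 ≈ 0.893176; E[X] < 1, so R_4(8) > 403.


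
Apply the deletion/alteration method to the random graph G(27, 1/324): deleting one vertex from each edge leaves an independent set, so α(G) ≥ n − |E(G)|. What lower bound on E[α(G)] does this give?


E[|E(G)|] = C(27, 2)·p = 351 · (1/324) = 13/12.
E[α(G)] ≥ n − E[|E(G)|] = 27 − 13/12 = 311/12.
Numerically: ≈ 25.917.
(This is only a lower bound; the true E[α(G)] may be larger.)

E[α(G)] ≥ 311/12 ≈ 25.917.


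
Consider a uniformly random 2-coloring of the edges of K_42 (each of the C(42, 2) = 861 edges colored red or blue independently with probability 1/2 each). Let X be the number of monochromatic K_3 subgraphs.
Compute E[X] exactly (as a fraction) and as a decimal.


Let X = Σ_S X_S over the C(42, 3) = 11480 subsets S of size 3, where X_S = 1 if the K_3 on S is monochromatic.
For a fixed S, the K_3 on S has C(3, 2) = 3 edges. P[all 3 edges red] = (1/2)^3, and likewise for blue, so P[monochromatic] = 2·(1/2)^3 = 2^{1 − 3} = 1/4.
Summing: E[X] = C(42, 3) · 2^{1 − 3} = 11480 · 1/4 = 2870.
Numerically: E[X] ≈ 2870.000000.

E[X] = C(42,3)·2^(1−C(3,2)) = 2870 ≈ 2870.000000.


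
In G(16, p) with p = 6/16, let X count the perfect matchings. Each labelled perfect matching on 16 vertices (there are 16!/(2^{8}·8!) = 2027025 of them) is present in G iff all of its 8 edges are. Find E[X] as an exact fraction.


K_16 has 16!/(2^{8}·8!) = 2027025 labelled perfect matchings.
For each such perfect matching H, let X_H = 1 if all 8 edges of H are present in G. Then P[X_H = 1] = p^{8} = (3/8)^{8} = 6561/16777216.
By linearity: E[X] = Σ_H E[X_H] = 2027025 · p^{8} = 2027025 · 6561/16777216 = 13299311025/16777216.
Numerically: E[X] ≈ 792.7.

E[X] = 2027025 · (3/8)^{8} = 13299311025/16777216 ≈ 792.7.


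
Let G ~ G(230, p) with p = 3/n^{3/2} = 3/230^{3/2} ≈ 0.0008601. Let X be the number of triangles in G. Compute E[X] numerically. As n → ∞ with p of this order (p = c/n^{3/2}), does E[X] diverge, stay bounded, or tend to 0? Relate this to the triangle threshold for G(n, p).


Number of potential triangles: C(230, 3) = 2001460.
Each occurs with probability p³ ≈ (0.0008601)³ ≈ 6.361924e-10.
By linearity: E[X] = C(230, 3)·p³ ≈ 2001460 · 6.361924e-10 ≈ 0.0013.
Since α = 3/2 > 1, p = c/n^{3/2} = o(1/n) is below the triangle threshold p ~ 1/n. Asymptotically E[X] ~ (c³/6)·n^{3(1−α)} = (3³/6)·n^{-1.5} → 0, so by Markov's inequality G has no triangles w.h.p.

E[X] ≈ 0.0013; in regime p = Θ(1/n^{3/2}) E[X] tends to 0 (below the triangle threshold p ~ 1/n).


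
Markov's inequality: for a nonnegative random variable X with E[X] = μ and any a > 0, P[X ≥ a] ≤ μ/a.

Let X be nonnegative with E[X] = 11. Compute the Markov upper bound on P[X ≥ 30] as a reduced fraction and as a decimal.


μ = E[X] = 11, a = 30.
Markov: P[X ≥ 30] ≤ μ/a = (11)/30 = 11/30.
Numerically: ≈ 0.366667.
(Since a = 30 > μ = 11.000000, the bound 11/30 is < 1 and informative.)

P[X ≥ 30] ≤ 11/30 ≈ 0.366667.


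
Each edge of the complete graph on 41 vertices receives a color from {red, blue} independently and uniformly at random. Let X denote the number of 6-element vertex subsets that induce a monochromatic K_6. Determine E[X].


Let X = Σ_S X_S over the C(41, 6) = 4496388 subsets S of size 6, where X_S = 1 if the K_6 on S is monochromatic.
For a fixed S, the K_6 on S has C(6, 2) = 15 edges. P[all 15 edges red] = (1/2)^15, and likewise for blue, so P[monochromatic] = 2·(1/2)^15 = 2^{1 − 15} = 1/16384.
Summing: E[X] = C(41, 6) · 2^{1 − 15} = 4496388 · 1/16384 = 1124097/4096.
Numerically: E[X] ≈ 274.43774.

E[X] = C(41,6)·2^(1−C(6,2)) = 1124097/4096 ≈ 274.43774.


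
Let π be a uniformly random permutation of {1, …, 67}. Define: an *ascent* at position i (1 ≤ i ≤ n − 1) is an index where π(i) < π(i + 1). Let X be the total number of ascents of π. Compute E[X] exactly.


Write X = Σ X_I over i = 1, …, 66, with X_I the indicator of one ascent.
There are 66 indicators.
For each fixed i, the pair (π(i), π(i+1)) is a uniformly random ordered pair of distinct values from {1, …, 67}; by symmetry P[π(i) < π(i+1)] = 1/2.
By linearity: E[X] = 66 · (1/2) = (67 − 1) · (1/2) = 33 ≈ 33.000.

E[X] = 33 = 33.000.


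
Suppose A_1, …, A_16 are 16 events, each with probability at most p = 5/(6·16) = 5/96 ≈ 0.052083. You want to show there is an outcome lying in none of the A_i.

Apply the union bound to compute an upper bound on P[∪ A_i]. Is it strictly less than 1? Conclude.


Union bound: P[∪_{i=1}^{16} A_i] ≤ Σ_i P[A_i] ≤ 16·p = 16·(5/96) = 5/6.
Numerically: 5/6 ≈ 0.833333.
Is 5/6 < 1? YES.
Since P[∪ A_i] ≤ 5/6 < 1, the complement has P[∩ A_i^c] ≥ 1 − 5/6 = 1/6 > 0, so some outcome avoids every A_i.

16·p = 5/6 ≈ 0.833333; existence CERTIFIED by the union bound.


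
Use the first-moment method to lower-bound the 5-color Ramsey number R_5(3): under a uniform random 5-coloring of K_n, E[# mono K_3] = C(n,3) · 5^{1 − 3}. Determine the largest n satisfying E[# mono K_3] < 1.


We need C(n, 3) · 5^{1 − 3} < 1, i.e. C(n, 3) < 5^{3 − 1} = 25.
Check values of n near the boundary:
  n = 5: C(5, 3) = 10; 10 < 25? YES
  n = 6: C(6, 3) = 20; 20 < 25? YES
  n = 7: C(7, 3) = 35; 35 < 25? NO
  n = 8: C(8, 3) = 56; 56 < 25? NO
  n = 9: C(9, 3) = 84; 84 < 25? NO
The largest n with C(n, 3) < 25 is n = 6 (where E[X] = 4/5 ≈ 0.800). Hence R_5(3) > 6, i.e. R_5(3) ≥ 7.

Largest n = 6; hence R_5(3) > 6.


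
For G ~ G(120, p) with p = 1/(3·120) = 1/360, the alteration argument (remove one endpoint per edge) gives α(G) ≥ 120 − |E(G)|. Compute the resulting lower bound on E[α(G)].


E[|E(G)|] = C(120, 2)·p = 7140 · (1/360) = 119/6.
E[α(G)] ≥ n − E[|E(G)|] = 120 − 119/6 = 601/6.
Numerically: ≈ 100.1667.
(This is only a lower bound; the true E[α(G)] may be larger.)

E[α(G)] ≥ 601/6 ≈ 100.1667.


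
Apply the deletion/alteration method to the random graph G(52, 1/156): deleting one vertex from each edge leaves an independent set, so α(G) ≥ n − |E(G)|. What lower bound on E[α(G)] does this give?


E[|E(G)|] = C(52, 2)·p = 1326 · (1/156) = 17/2.
E[α(G)] ≥ n − E[|E(G)|] = 52 − 17/2 = 87/2.
Numerically: ≈ 43.500.
(This is only a lower bound; the true E[α(G)] may be larger.)

E[α(G)] ≥ 87/2 ≈ 43.500.


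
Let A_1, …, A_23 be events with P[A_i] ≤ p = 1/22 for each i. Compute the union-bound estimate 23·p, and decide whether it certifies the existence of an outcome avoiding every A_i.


Union bound: P[∪_{i=1}^{23} A_i] ≤ Σ_i P[A_i] ≤ 23·p = 23·(1/22) = 23/22.
Numerically: 23/22 ≈ 1.0454545.
Is 23/22 < 1? NO.
Since the bound 23/22 is ≥ 1, the union bound is uninformative here; it does NOT by itself certify existence.

23·p = 23/22 ≈ 1.0454545; existence NOT certified by the union bound.


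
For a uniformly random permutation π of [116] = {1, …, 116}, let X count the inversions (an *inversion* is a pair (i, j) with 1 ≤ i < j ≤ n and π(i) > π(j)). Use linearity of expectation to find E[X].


Write X = Σ X_I over the C(116, 2) = 6670 pairs i < j, with X_I the indicator of one inversion.
There are 6670 indicators.
For each fixed pair i < j, the values π(i) and π(j) are two distinct elements of {1, …, 116} in uniformly random order; by symmetry P[π(i) > π(j)] = 1/2.
By linearity: E[X] = 6670 · (1/2) = C(116, 2) · (1/2) = 6670/2 = 3335 ≈ 3335.000000.

E[X] = 3335 = 3335.000000.


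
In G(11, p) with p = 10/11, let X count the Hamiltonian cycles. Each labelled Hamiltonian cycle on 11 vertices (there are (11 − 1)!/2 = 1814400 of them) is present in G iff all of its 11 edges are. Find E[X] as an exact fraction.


K_11 has (11 − 1)!/2 = 1814400 labelled Hamiltonian cycles.
For each such Hamiltonian cycle H, let X_H = 1 if all 11 edges of H are present in G. Then P[X_H = 1] = p^{11} = (10/11)^{11} = 100000000000/285311670611.
By linearity: E[X] = Σ_H E[X_H] = 1814400 · p^{11} = 1814400 · 100000000000/285311670611 = 181440000000000000/285311670611.
Numerically: E[X] ≈ 6.3594e+05.

E[X] = 1814400 · (10/11)^{11} = 181440000000000000/285311670611 ≈ 6.3594e+05.


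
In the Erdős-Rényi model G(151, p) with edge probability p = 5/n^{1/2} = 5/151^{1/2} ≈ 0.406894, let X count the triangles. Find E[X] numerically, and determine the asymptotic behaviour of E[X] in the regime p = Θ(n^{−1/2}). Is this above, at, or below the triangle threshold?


Number of potential triangles: C(151, 3) = 562475.
Each occurs with probability p³ ≈ (0.406894)³ ≈ 6.73665943e-02.
By linearity: E[X] = C(151, 3)·p³ ≈ 562475 · 6.73665943e-02 ≈ 37892.025112.
Since α = 1/2 < 1, p = c/n^{1/2} ≫ 1/n is above the triangle threshold p ~ 1/n. Asymptotically E[X] ~ (c³/6)·n^{3(1−α)} = (5³/6)·n^{1.5} → ∞; triangles are abundant w.h.p.

E[X] ≈ 37892.025112; in regime p = Θ(1/n^{1/2}) E[X] diverges (above the triangle threshold p ~ 1/n).


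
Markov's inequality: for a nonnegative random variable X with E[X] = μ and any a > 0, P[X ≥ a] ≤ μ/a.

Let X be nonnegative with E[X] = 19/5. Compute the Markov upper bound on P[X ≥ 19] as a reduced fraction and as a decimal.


μ = E[X] = 19/5, a = 19.
Markov: P[X ≥ 19] ≤ μ/a = (19/5)/19 = 1/5.
Numerically: ≈ 0.20000.
(Since a = 19 > μ = 3.80000, the bound 1/5 is < 1 and informative.)

P[X ≥ 19] ≤ 1/5 ≈ 0.20000.


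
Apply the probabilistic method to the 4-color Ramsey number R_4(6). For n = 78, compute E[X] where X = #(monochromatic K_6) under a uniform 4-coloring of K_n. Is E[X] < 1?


E[X] = C(78, 6) · 4^{1 − 15} = 256851595 · 4^{−14} = 256851595/268435456.
As a reduced fraction: E[X] = 256851595/268435456 ≈ 0.9568.
Is E[X] < 1? YES.
Since E[X] < 1, there exists a 4-coloring of K_{78} with no monochromatic K_6; hence R_4(6) > 78.

E[X] = 256851595/268435456 ≈ 0.9568; E[X] < 1, so R_4(6) > 78.


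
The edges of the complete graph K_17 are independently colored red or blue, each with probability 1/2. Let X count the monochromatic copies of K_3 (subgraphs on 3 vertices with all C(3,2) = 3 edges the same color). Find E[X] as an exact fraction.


Let X = Σ_S X_S over the C(17, 3) = 680 subsets S of size 3, where X_S = 1 if the K_3 on S is monochromatic.
For a fixed S, the K_3 on S has C(3, 2) = 3 edges. P[all 3 edges red] = (1/2)^3, and likewise for blue, so P[monochromatic] = 2·(1/2)^3 = 2^{1 − 3} = 1/4.
By linearity: E[X] = C(17, 3) · 2^{1 − 3} = 680 · 1/4 = 170.
Numerically: E[X] ≈ 170.000.

E[X] = C(17,3)·2^(1−C(3,2)) = 170 ≈ 170.000.


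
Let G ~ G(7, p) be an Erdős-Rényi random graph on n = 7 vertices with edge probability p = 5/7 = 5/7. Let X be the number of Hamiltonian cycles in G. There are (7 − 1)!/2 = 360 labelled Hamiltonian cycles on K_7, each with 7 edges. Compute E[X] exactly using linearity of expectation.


K_7 has (7 − 1)!/2 = 360 labelled Hamiltonian cycles.
For each such Hamiltonian cycle H, let X_H = 1 if all 7 edges of H are present in G. Then P[X_H = 1] = p^{7} = (5/7)^{7} = 78125/823543.
By linearity of expectation: E[X] = Σ_H E[X_H] = 360 · p^{7} = 360 · 78125/823543 = 28125000/823543.
Numerically: E[X] ≈ 34.15.

E[X] = 360 · (5/7)^{7} = 28125000/823543 ≈ 34.15.


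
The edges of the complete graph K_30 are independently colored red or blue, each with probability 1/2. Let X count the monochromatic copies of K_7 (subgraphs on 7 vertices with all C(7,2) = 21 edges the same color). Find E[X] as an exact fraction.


Let X = Σ_S X_S over the C(30, 7) = 2035800 subsets S of size 7, where X_S = 1 if the K_7 on S is monochromatic.
For a fixed S, the K_7 on S has C(7, 2) = 21 edges. P[all 21 edges red] = (1/2)^21, and likewise for blue, so P[monochromatic] = 2·(1/2)^21 = 2^{1 − 21} = 1/1048576.
By linearity: E[X] = C(30, 7) · 2^{1 − 21} = 2035800 · 1/1048576 = 254475/131072.
Numerically: E[X] ≈ 1.94149.

E[X] = C(30,7)·2^(1−C(7,2)) = 254475/131072 ≈ 1.94149.


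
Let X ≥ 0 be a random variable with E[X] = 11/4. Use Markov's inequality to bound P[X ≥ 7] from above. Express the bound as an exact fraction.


μ = E[X] = 11/4, a = 7.
Markov: P[X ≥ 7] ≤ μ/a = (11/4)/7 = 11/28.
Numerically: ≈ 0.393.
(Since a = 7 > μ = 2.750, the bound 11/28 is < 1 and informative.)

P[X ≥ 7] ≤ 11/28 ≈ 0.393.


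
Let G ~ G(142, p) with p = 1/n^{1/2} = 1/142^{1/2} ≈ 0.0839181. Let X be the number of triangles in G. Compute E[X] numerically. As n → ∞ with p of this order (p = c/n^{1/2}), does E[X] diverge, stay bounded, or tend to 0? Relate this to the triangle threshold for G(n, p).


Number of potential triangles: C(142, 3) = 467180.
Each occurs with probability p³ ≈ (0.0839181)³ ≈ 5.90972788e-04.
By linearity: E[X] = C(142, 3)·p³ ≈ 467180 · 5.90972788e-04 ≈ 276.090667.
Since α = 1/2 < 1, p = c/n^{1/2} ≫ 1/n is above the triangle threshold p ~ 1/n. Asymptotically E[X] ~ (c³/6)·n^{3(1−α)} = (1³/6)·n^{1.5} → ∞; triangles are abundant w.h.p.

E[X] ≈ 276.090667; in regime p = Θ(1/n^{1/2}) E[X] diverges (above the triangle threshold p ~ 1/n).
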